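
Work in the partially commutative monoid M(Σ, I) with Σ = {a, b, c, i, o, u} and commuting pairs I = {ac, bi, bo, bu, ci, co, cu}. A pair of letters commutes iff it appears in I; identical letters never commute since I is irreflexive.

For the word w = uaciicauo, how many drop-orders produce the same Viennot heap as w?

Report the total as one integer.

36

#0=u has no predecessor
#1=a depends on [0:u]
#2=c has no predecessor
#3=i depends on [1:a]
#4=i depends on [3:i]
#5=c depends on [2:c]
#6=a depends on [4:i]
#7=u depends on [6:a]
#8=o depends on [7:u]
sources: [0:u, 2:c]
N(rest) = Σ N(rest − s) over sources s of rest; N(one piece) = 1:
  size 1 → [5]=1  [8]=1
  size 2 → [2,5]=1  [5,8]=2  [7,8]=1
  size 3 → [2,5,8]=3  [5,7,8]=3  [6,7,8]=1
  size 4 → [2,5,7,8]=6  [4,6,7,8]=1  [5,6,7,8]=4
  size 5 → [2,5,6,7,8]=10  [3,4,6,7,8]=1  [4,5,6,7,8]=5
  size 6 → [1,3,4,6,7,8]=1  [2,4,5,6,7,8]=15  [3,4,5,6,7,8]=6
  size 7 → [0,1,3,4,6,7,8]=1  [1,3,4,5,6,7,8]=7  [2,3,4,5,6,7,8]=21
  first=0(u) contributes 28
  first=2(c) contributes 8
|[w]| = 36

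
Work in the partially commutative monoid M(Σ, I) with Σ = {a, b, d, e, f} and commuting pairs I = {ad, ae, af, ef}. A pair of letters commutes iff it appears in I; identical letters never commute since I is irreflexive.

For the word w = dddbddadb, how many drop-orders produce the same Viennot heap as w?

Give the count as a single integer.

0(d) covers ∅
1(d) covers 0:d
2(d) covers 1:d
3(b) covers 2:d
4(d) covers 3:b
5(d) covers 4:d
6(a) covers 3:b
7(d) covers 5:d
8(b) covers 6:a, 7:d
floor of heap: 0:d
completions by unplaced set U, small U first (add the entries for U minus each lowest piece of U):
  |U|=1: {8}:1
  |U|=2: {6,8}:1  {7,8}:1
  |U|=3: {5,7,8}:1  {6,7,8}:2
  |U|=4: {4,5,7,8}:1  {5,6,7,8}:3
  |U|=5: {4,5,6,7,8}:4
  |U|=6: {3,4,5,6,7,8}:4
  |U|=7: {2,3,4,5,6,7,8}:4
  start at 0(d): 4

4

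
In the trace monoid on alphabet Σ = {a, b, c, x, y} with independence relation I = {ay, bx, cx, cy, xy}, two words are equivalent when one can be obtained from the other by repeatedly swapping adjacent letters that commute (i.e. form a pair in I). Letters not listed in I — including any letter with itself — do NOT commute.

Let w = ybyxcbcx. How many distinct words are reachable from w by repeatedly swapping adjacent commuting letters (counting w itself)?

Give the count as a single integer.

56

#0=y has no predecessor
#1=b depends on [0:y]
#2=y depends on [1:b]
#3=x has no predecessor
#4=c depends on [1:b]
#5=b depends on [2:y, 4:c]
#6=c depends on [5:b]
#7=x depends on [3:x]
sources: [0:y, 3:x]
N(rest) = Σ N(rest − s) over sources s of rest; N(one piece) = 1:
  size 1 → [6]=1  [7]=1
  size 2 → [3,7]=1  [5,6]=1  [6,7]=2
  size 3 → [2,5,6]=1  [3,6,7]=3  [4,5,6]=1  [5,6,7]=3
  size 4 → [2,4,5,6]=2  [2,5,6,7]=4  [3,5,6,7]=6  [4,5,6,7]=4
  size 5 → [1,2,4,5,6]=2  [2,3,5,6,7]=10  [2,4,5,6,7]=10  [3,4,5,6,7]=10
  size 6 → [0,1,2,4,5,6]=2  [1,2,4,5,6,7]=12  [2,3,4,5,6,7]=30
  first=0(y) contributes 42
  first=3(x) contributes 14
|[w]| = 56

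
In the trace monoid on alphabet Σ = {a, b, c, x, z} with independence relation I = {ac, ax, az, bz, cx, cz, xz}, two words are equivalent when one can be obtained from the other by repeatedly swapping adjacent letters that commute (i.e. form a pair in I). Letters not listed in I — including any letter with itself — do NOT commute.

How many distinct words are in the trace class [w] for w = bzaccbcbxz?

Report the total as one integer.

0(b) covers ∅
1(z) covers ∅
2(a) covers 0:b
3(c) covers 0:b
4(c) covers 3:c
5(b) covers 2:a, 4:c
6(c) covers 5:b
7(b) covers 6:c
8(x) covers 7:b
9(z) covers 1:z
floor of heap: 0:b, 1:z
completions by unplaced set U, small U first (add the entries for U minus each lowest piece of U):
  |U|=1: {8}:1  {9}:1
  |U|=2: {1,9}:1  {7,8}:1  {8,9}:2
  |U|=3: {1,8,9}:3  {6,7,8}:1  {7,8,9}:3
  |U|=4: {1,7,8,9}:6  {5,6,7,8}:1  {6,7,8,9}:4
  |U|=5: {1,6,7,8,9}:10  {2,5,6,7,8}:1  {4,5,6,7,8}:1  {5,6,7,8,9}:5
  |U|=6: {1,5,6,7,8,9}:15  {2,4,5,6,7,8}:2  {2,5,6,7,8,9}:6  {3,4,5,6,7,8}:1  {4,5,6,7,8,9}:6
  |U|=7: {1,2,5,6,7,8,9}:21  {1,4,5,6,7,8,9}:21  {2,3,4,5,6,7,8}:3  {2,4,5,6,7,8,9}:14  {3,4,5,6,7,8,9}:7
  |U|=8: {0,2,3,4,5,6,7,8}:3  {1,2,4,5,6,7,8,9}:56  {1,3,4,5,6,7,8,9}:28  {2,3,4,5,6,7,8,9}:24
  start at 0(b): 108
  start at 1(z): 27
sum over floor = 135

135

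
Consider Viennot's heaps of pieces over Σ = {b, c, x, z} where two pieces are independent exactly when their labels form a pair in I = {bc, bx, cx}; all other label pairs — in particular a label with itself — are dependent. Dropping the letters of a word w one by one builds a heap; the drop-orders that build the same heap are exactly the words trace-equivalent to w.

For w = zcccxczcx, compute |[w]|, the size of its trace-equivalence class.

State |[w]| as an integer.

10

0(z) covers ∅
1(c) covers 0:z
2(c) covers 1:c
3(c) covers 2:c
4(x) covers 0:z
5(c) covers 3:c
6(z) covers 4:x, 5:c
7(c) covers 6:z
8(x) covers 6:z
floor of heap: 0:z
completions by unplaced set U, small U first (add the entries for U minus each lowest piece of U):
  |U|=1: {7}:1  {8}:1
  |U|=2: {7,8}:2
  |U|=3: {6,7,8}:2
  |U|=4: {4,6,7,8}:2  {5,6,7,8}:2
  |U|=5: {3,5,6,7,8}:2  {4,5,6,7,8}:4
  |U|=6: {2,3,5,6,7,8}:2  {3,4,5,6,7,8}:6
  |U|=7: {1,2,3,5,6,7,8}:2  {2,3,4,5,6,7,8}:8
  start at 0(z): 10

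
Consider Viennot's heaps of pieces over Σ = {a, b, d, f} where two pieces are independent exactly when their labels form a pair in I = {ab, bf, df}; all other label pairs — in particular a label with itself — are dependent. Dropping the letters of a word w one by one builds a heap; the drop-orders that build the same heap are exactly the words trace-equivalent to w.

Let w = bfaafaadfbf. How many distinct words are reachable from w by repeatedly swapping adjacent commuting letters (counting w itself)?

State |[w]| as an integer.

#0=b has no predecessor
#1=f has no predecessor
#2=a depends on [1:f]
#3=a depends on [2:a]
#4=f depends on [3:a]
#5=a depends on [4:f]
#6=a depends on [5:a]
#7=d depends on [0:b, 6:a]
#8=f depends on [6:a]
#9=b depends on [7:d]
#10=f depends on [8:f]
sources: [0:b, 1:f]
N(rest) = Σ N(rest − s) over sources s of rest; N(one piece) = 1:
  size 1 → [9]=1  [10]=1
  size 2 → [7,9]=1  [8,10]=1  [9,10]=2
  size 3 → [0,7,9]=1  [7,9,10]=3  [8,9,10]=3
  size 4 → [0,7,9,10]=4  [7,8,9,10]=6
  size 5 → [0,7,8,9,10]=10  [6,7,8,9,10]=6
  size 6 → [0,6,7,8,9,10]=16  [5,6,7,8,9,10]=6
  size 7 → [0,5,6,7,8,9,10]=22  [4,5,6,7,8,9,10]=6
  size 8 → [0,4,5,6,7,8,9,10]=28  [3,4,5,6,7,8,9,10]=6
  size 9 → [0,3,4,5,6,7,8,9,10]=34  [2,3,4,5,6,7,8,9,10]=6
  first=0(b) contributes 6
  first=1(f) contributes 40
|[w]| = 46

46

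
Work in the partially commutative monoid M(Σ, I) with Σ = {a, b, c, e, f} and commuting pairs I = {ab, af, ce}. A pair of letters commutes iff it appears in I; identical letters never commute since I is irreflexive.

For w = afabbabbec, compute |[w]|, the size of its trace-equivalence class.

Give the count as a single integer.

0(a) covers ∅
1(f) covers ∅
2(a) covers 0:a
3(b) covers 1:f
4(b) covers 3:b
5(a) covers 2:a
6(b) covers 4:b
7(b) covers 6:b
8(e) covers 5:a, 7:b
9(c) covers 5:a, 7:b
floor of heap: 0:a, 1:f
completions by unplaced set U, small U first (add the entries for U minus each lowest piece of U):
  |U|=1: {8}:1  {9}:1
  |U|=2: {8,9}:2
  |U|=3: {5,8,9}:2  {7,8,9}:2
  |U|=4: {2,5,8,9}:2  {5,7,8,9}:4  {6,7,8,9}:2
  |U|=5: {0,2,5,8,9}:2  {2,5,7,8,9}:6  {4,6,7,8,9}:2  {5,6,7,8,9}:6
  |U|=6: {0,2,5,7,8,9}:8  {2,5,6,7,8,9}:12  {3,4,6,7,8,9}:2  {4,5,6,7,8,9}:8
  |U|=7: {0,2,5,6,7,8,9}:20  {1,3,4,6,7,8,9}:2  {2,4,5,6,7,8,9}:20  {3,4,5,6,7,8,9}:10
  |U|=8: {0,2,4,5,6,7,8,9}:40  {1,3,4,5,6,7,8,9}:12  {2,3,4,5,6,7,8,9}:30
  start at 0(a): 42
  start at 1(f): 70
sum over floor = 112

112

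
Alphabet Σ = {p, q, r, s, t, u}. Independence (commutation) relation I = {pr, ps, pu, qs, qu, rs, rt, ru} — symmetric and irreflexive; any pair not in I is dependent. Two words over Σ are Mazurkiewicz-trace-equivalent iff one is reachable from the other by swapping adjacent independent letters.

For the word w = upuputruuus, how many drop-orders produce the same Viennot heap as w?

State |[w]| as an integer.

110

0(u) covers ∅
1(p) covers ∅
2(u) covers 0:u
3(p) covers 1:p
4(u) covers 2:u
5(t) covers 3:p, 4:u
6(r) covers ∅
7(u) covers 5:t
8(u) covers 7:u
9(u) covers 8:u
10(s) covers 9:u
floor of heap: 0:u, 1:p, 6:r
completions by unplaced set U, small U first (add the entries for U minus each lowest piece of U):
  |U|=1: {6}:1  {10}:1
  |U|=2: {6,10}:2  {9,10}:1
  |U|=3: {6,9,10}:3  {8,9,10}:1
  |U|=4: {6,8,9,10}:4  {7,8,9,10}:1
  |U|=5: {5,7,8,9,10}:1  {6,7,8,9,10}:5
  |U|=6: {3,5,7,8,9,10}:1  {4,5,7,8,9,10}:1  {5,6,7,8,9,10}:6
  |U|=7: {1,3,5,7,8,9,10}:1  {2,4,5,7,8,9,10}:1  {3,4,5,7,8,9,10}:2  {3,5,6,7,8,9,10}:7  {4,5,6,7,8,9,10}:7
  |U|=8: {0,2,4,5,7,8,9,10}:1  {1,3,4,5,7,8,9,10}:3  {1,3,5,6,7,8,9,10}:8  {2,3,4,5,7,8,9,10}:3  {2,4,5,6,7,8,9,10}:8  {3,4,5,6,7,8,9,10}:16
  |U|=9: {0,2,3,4,5,7,8,9,10}:4  {0,2,4,5,6,7,8,9,10}:9  {1,2,3,4,5,7,8,9,10}:6  {1,3,4,5,6,7,8,9,10}:27  {2,3,4,5,6,7,8,9,10}:27
  start at 0(u): 60
  start at 1(p): 40
  start at 6(r): 10
sum over floor = 110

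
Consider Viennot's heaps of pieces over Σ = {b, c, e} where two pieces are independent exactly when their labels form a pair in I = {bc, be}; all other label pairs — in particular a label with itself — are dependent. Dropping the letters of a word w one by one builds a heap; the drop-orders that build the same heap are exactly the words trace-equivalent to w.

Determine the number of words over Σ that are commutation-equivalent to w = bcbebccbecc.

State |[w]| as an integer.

0(b) covers ∅
1(c) covers ∅
2(b) covers 0:b
3(e) covers 1:c
4(b) covers 2:b
5(c) covers 3:e
6(c) covers 5:c
7(b) covers 4:b
8(e) covers 6:c
9(c) covers 8:e
10(c) covers 9:c
floor of heap: 0:b, 1:c
completions by unplaced set U, small U first (add the entries for U minus each lowest piece of U):
  |U|=1: {7}:1  {10}:1
  |U|=2: {4,7}:1  {7,10}:2  {9,10}:1
  |U|=3: {2,4,7}:1  {4,7,10}:3  {7,9,10}:3  {8,9,10}:1
  |U|=4: {0,2,4,7}:1  {2,4,7,10}:4  {4,7,9,10}:6  {6,8,9,10}:1  {7,8,9,10}:4
  |U|=5: {0,2,4,7,10}:5  {2,4,7,9,10}:10  {4,7,8,9,10}:10  {5,6,8,9,10}:1  {6,7,8,9,10}:5
  |U|=6: {0,2,4,7,9,10}:15  {2,4,7,8,9,10}:20  {3,5,6,8,9,10}:1  {4,6,7,8,9,10}:15  {5,6,7,8,9,10}:6
  |U|=7: {0,2,4,7,8,9,10}:35  {1,3,5,6,8,9,10}:1  {2,4,6,7,8,9,10}:35  {3,5,6,7,8,9,10}:7  {4,5,6,7,8,9,10}:21
  |U|=8: {0,2,4,6,7,8,9,10}:70  {1,3,5,6,7,8,9,10}:8  {2,4,5,6,7,8,9,10}:56  {3,4,5,6,7,8,9,10}:28
  |U|=9: {0,2,4,5,6,7,8,9,10}:126  {1,3,4,5,6,7,8,9,10}:36  {2,3,4,5,6,7,8,9,10}:84
  start at 0(b): 120
  start at 1(c): 210
sum over floor = 330

330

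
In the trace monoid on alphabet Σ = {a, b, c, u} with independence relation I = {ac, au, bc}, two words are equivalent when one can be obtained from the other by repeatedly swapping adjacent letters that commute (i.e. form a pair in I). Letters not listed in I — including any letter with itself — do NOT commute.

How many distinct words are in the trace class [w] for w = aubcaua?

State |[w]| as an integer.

21

0(a) covers ∅
1(u) covers ∅
2(b) covers 0:a, 1:u
3(c) covers 1:u
4(a) covers 2:b
5(u) covers 2:b, 3:c
6(a) covers 4:a
floor of heap: 0:a, 1:u
completions by unplaced set U, small U first (add the entries for U minus each lowest piece of U):
  |U|=1: {5}:1  {6}:1
  |U|=2: {3,5}:1  {4,6}:1  {5,6}:2
  |U|=3: {3,5,6}:3  {4,5,6}:3
  |U|=4: {2,4,5,6}:3  {3,4,5,6}:6
  |U|=5: {0,2,4,5,6}:3  {2,3,4,5,6}:9
  start at 0(a): 9
  start at 1(u): 12
sum over floor = 21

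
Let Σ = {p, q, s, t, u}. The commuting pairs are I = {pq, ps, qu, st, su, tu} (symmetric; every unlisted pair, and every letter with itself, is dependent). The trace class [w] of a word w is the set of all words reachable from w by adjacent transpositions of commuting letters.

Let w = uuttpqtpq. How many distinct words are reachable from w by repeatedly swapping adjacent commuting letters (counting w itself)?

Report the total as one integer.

32

piece 0:u — minimal
piece 1:u rests on {0:u}
piece 2:t — minimal
piece 3:t rests on {2:t}
piece 4:p rests on {1:u, 3:t}
piece 5:q rests on {3:t}
piece 6:t rests on {4:p, 5:q}
piece 7:p rests on {6:t}
piece 8:q rests on {6:t}
minimal pieces: {0:u, 2:t}
ways to finish when only these pieces remain (= sum over removing one remaining piece with nothing left below it):
  1 left: {7}→1  {8}→1
  2 left: {7,8}→2
  3 left: {6,7,8}→2
  4 left: {4,6,7,8}→2  {5,6,7,8}→2
  5 left: {1,4,6,7,8}→2  {4,5,6,7,8}→4
  6 left: {0,1,4,6,7,8}→2  {1,4,5,6,7,8}→6  {3,4,5,6,7,8}→4
  7 left: {0,1,4,5,6,7,8}→8  {1,3,4,5,6,7,8}→10  {2,3,4,5,6,7,8}→4
  placing 0:u first → 14 extensions
  placing 2:t first → 18 extensions
total linear extensions = 32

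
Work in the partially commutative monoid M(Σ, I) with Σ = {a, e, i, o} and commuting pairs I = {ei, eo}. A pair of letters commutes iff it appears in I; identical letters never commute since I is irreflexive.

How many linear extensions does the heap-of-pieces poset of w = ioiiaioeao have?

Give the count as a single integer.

3

piece 0:i — minimal
piece 1:o rests on {0:i}
piece 2:i rests on {1:o}
piece 3:i rests on {2:i}
piece 4:a rests on {3:i}
piece 5:i rests on {4:a}
piece 6:o rests on {5:i}
piece 7:e rests on {4:a}
piece 8:a rests on {6:o, 7:e}
piece 9:o rests on {8:a}
minimal pieces: {0:i}
ways to finish when only these pieces remain (= sum over removing one remaining piece with nothing left below it):
  1 left: {9}→1
  2 left: {8,9}→1
  3 left: {6,8,9}→1  {7,8,9}→1
  4 left: {5,6,8,9}→1  {6,7,8,9}→2
  5 left: {5,6,7,8,9}→3
  6 left: {4,5,6,7,8,9}→3
  7 left: {3,4,5,6,7,8,9}→3
  8 left: {2,3,4,5,6,7,8,9}→3
  placing 0:i first → 3 extensions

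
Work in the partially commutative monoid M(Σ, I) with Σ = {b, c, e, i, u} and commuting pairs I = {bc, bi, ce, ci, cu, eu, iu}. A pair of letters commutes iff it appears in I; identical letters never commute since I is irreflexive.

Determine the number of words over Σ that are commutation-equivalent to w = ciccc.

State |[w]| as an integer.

0(c) covers ∅
1(i) covers ∅
2(c) covers 0:c
3(c) covers 2:c
4(c) covers 3:c
floor of heap: 0:c, 1:i
completions by unplaced set U, small U first (add the entries for U minus each lowest piece of U):
  |U|=1: {1}:1  {4}:1
  |U|=2: {1,4}:2  {3,4}:1
  |U|=3: {1,3,4}:3  {2,3,4}:1
  start at 0(c): 4
  start at 1(i): 1
sum over floor = 5

5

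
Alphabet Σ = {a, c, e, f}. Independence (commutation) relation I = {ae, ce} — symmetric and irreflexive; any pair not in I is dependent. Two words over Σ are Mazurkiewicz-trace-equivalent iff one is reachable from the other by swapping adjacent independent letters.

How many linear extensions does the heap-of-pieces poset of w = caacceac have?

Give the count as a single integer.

drop 0:c onto floor
drop 1:a onto {0:c}
drop 2:a onto {1:a}
drop 3:c onto {2:a}
drop 4:c onto {3:c}
drop 5:e onto floor
drop 6:a onto {4:c}
drop 7:c onto {6:a}
ground layer = {0:c, 5:e}
drop-orders for the pieces not yet dropped (sum over which currently-grounded one goes next):
  1 to go: {5} 1  {7} 1
  2 to go: {5,7} 2  {6,7} 1
  3 to go: {4,6,7} 1  {5,6,7} 3
  4 to go: {3,4,6,7} 1  {4,5,6,7} 4
  5 to go: {2,3,4,6,7} 1  {3,4,5,6,7} 5
  6 to go: {1,2,3,4,6,7} 1  {2,3,4,5,6,7} 6
  if 0:c drops first: 7 orders
  if 5:e drops first: 1 orders
heap linearizations: 8

8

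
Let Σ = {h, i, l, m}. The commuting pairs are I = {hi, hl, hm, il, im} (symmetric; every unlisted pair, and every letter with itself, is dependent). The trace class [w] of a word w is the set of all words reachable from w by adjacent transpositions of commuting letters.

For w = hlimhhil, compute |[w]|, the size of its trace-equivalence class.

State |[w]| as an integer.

560

#0=h has no predecessor
#1=l has no predecessor
#2=i has no predecessor
#3=m depends on [1:l]
#4=h depends on [0:h]
#5=h depends on [4:h]
#6=i depends on [2:i]
#7=l depends on [3:m]
sources: [0:h, 1:l, 2:i]
N(rest) = Σ N(rest − s) over sources s of rest; N(one piece) = 1:
  size 1 → [5]=1  [6]=1  [7]=1
  size 2 → [2,6]=1  [3,7]=1  [4,5]=1  [5,6]=2  [5,7]=2  [6,7]=2
  size 3 → [0,4,5]=1  [1,3,7]=1  [2,5,6]=3  [2,6,7]=3  [3,5,7]=3  [3,6,7]=3  [4,5,6]=3  [4,5,7]=3  [5,6,7]=6
  size 4 → [0,4,5,6]=4  [0,4,5,7]=4  [1,3,5,7]=4  [1,3,6,7]=4  [2,3,6,7]=6  [2,4,5,6]=6  [2,5,6,7]=12  [3,4,5,7]=6  [3,5,6,7]=12  [4,5,6,7]=12
  size 5 → [0,2,4,5,6]=10  [0,3,4,5,7]=10  [0,4,5,6,7]=20  [1,2,3,6,7]=10  [1,3,4,5,7]=10  [1,3,5,6,7]=20  [2,3,5,6,7]=30  [2,4,5,6,7]=30  [3,4,5,6,7]=30
  size 6 → [0,1,3,4,5,7]=20  [0,2,4,5,6,7]=60  [0,3,4,5,6,7]=60  [1,2,3,5,6,7]=60  [1,3,4,5,6,7]=60  [2,3,4,5,6,7]=90
  first=0(h) contributes 210
  first=1(l) contributes 210
  first=2(i) contributes 140
|[w]| = 560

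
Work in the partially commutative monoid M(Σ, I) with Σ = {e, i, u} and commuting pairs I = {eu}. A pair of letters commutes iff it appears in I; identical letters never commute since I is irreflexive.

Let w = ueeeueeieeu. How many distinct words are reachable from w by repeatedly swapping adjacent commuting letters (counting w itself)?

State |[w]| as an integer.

63

0(u) covers ∅
1(e) covers ∅
2(e) covers 1:e
3(e) covers 2:e
4(u) covers 0:u
5(e) covers 3:e
6(e) covers 5:e
7(i) covers 4:u, 6:e
8(e) covers 7:i
9(e) covers 8:e
10(u) covers 7:i
floor of heap: 0:u, 1:e
completions by unplaced set U, small U first (add the entries for U minus each lowest piece of U):
  |U|=1: {9}:1  {10}:1
  |U|=2: {8,9}:1  {9,10}:2
  |U|=3: {8,9,10}:3
  |U|=4: {7,8,9,10}:3
  |U|=5: {4,7,8,9,10}:3  {6,7,8,9,10}:3
  |U|=6: {0,4,7,8,9,10}:3  {4,6,7,8,9,10}:6  {5,6,7,8,9,10}:3
  |U|=7: {0,4,6,7,8,9,10}:9  {3,5,6,7,8,9,10}:3  {4,5,6,7,8,9,10}:9
  |U|=8: {0,4,5,6,7,8,9,10}:18  {2,3,5,6,7,8,9,10}:3  {3,4,5,6,7,8,9,10}:12
  |U|=9: {0,3,4,5,6,7,8,9,10}:30  {1,2,3,5,6,7,8,9,10}:3  {2,3,4,5,6,7,8,9,10}:15
  start at 0(u): 18
  start at 1(e): 45
sum over floor = 63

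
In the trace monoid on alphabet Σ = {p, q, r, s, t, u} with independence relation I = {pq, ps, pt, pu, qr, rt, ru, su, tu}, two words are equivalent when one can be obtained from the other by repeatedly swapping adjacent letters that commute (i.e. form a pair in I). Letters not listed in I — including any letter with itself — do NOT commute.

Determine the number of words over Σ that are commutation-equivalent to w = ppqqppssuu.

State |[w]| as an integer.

1260

#0=p has no predecessor
#1=p depends on [0:p]
#2=q has no predecessor
#3=q depends on [2:q]
#4=p depends on [1:p]
#5=p depends on [4:p]
#6=s depends on [3:q]
#7=s depends on [6:s]
#8=u depends on [3:q]
#9=u depends on [8:u]
sources: [0:p, 2:q]
N(rest) = Σ N(rest − s) over sources s of rest; N(one piece) = 1:
  size 1 → [5]=1  [7]=1  [9]=1
  size 2 → [4,5]=1  [5,7]=2  [5,9]=2  [6,7]=1  [7,9]=2  [8,9]=1
  size 3 → [1,4,5]=1  [4,5,7]=3  [4,5,9]=3  [5,6,7]=3  [5,7,9]=6  [5,8,9]=3  [6,7,9]=3  [7,8,9]=3
  size 4 → [0,1,4,5]=1  [1,4,5,7]=4  [1,4,5,9]=4  [4,5,6,7]=6  [4,5,7,9]=12  [4,5,8,9]=6  [5,6,7,9]=12  [5,7,8,9]=12  [6,7,8,9]=6
  size 5 → [0,1,4,5,7]=5  [0,1,4,5,9]=5  [1,4,5,6,7]=10  [1,4,5,7,9]=20  [1,4,5,8,9]=10  [3,6,7,8,9]=6  [4,5,6,7,9]=30  [4,5,7,8,9]=30  [5,6,7,8,9]=30
  size 6 → [0,1,4,5,6,7]=15  [0,1,4,5,7,9]=30  [0,1,4,5,8,9]=15  [1,4,5,6,7,9]=60  [1,4,5,7,8,9]=60  [2,3,6,7,8,9]=6  [3,5,6,7,8,9]=36  [4,5,6,7,8,9]=90
  size 7 → [0,1,4,5,6,7,9]=105  [0,1,4,5,7,8,9]=105  [1,4,5,6,7,8,9]=210  [2,3,5,6,7,8,9]=42  [3,4,5,6,7,8,9]=126
  size 8 → [0,1,4,5,6,7,8,9]=420  [1,3,4,5,6,7,8,9]=336  [2,3,4,5,6,7,8,9]=168
  first=0(p) contributes 504
  first=2(q) contributes 756
|[w]| = 1260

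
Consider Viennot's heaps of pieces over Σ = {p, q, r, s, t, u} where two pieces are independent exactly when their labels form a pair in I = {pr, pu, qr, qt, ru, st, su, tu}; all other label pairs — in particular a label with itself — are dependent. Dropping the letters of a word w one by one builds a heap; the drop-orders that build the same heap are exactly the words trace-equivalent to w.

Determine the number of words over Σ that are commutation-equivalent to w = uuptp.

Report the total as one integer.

10

#0=u has no predecessor
#1=u depends on [0:u]
#2=p has no predecessor
#3=t depends on [2:p]
#4=p depends on [3:t]
sources: [0:u, 2:p]
N(rest) = Σ N(rest − s) over sources s of rest; N(one piece) = 1:
  size 1 → [1]=1  [4]=1
  size 2 → [0,1]=1  [1,4]=2  [3,4]=1
  size 3 → [0,1,4]=3  [1,3,4]=3  [2,3,4]=1
  first=0(u) contributes 4
  first=2(p) contributes 6
|[w]| = 10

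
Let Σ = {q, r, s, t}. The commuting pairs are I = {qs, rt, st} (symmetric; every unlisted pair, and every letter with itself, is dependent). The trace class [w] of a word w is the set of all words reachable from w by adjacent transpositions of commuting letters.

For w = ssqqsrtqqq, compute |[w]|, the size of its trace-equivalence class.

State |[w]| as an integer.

30

drop 0:s onto floor
drop 1:s onto {0:s}
drop 2:q onto floor
drop 3:q onto {2:q}
drop 4:s onto {1:s}
drop 5:r onto {3:q, 4:s}
drop 6:t onto {3:q}
drop 7:q onto {5:r, 6:t}
drop 8:q onto {7:q}
drop 9:q onto {8:q}
ground layer = {0:s, 2:q}
drop-orders for the pieces not yet dropped (sum over which currently-grounded one goes next):
  1 to go: {9} 1
  2 to go: {8,9} 1
  3 to go: {7,8,9} 1
  4 to go: {5,7,8,9} 1  {6,7,8,9} 1
  5 to go: {4,5,7,8,9} 1  {5,6,7,8,9} 2
  6 to go: {1,4,5,7,8,9} 1  {3,5,6,7,8,9} 2  {4,5,6,7,8,9} 3
  7 to go: {0,1,4,5,7,8,9} 1  {1,4,5,6,7,8,9} 4  {2,3,5,6,7,8,9} 2  {3,4,5,6,7,8,9} 5
  8 to go: {0,1,4,5,6,7,8,9} 5  {1,3,4,5,6,7,8,9} 9  {2,3,4,5,6,7,8,9} 7
  if 0:s drops first: 16 orders
  if 2:q drops first: 14 orders
heap linearizations: 30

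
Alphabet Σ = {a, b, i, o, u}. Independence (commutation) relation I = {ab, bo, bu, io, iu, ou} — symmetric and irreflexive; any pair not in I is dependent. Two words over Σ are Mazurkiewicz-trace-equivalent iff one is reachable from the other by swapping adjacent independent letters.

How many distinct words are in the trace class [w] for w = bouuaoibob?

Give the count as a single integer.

165

drop 0:b onto floor
drop 1:o onto floor
drop 2:u onto floor
drop 3:u onto {2:u}
drop 4:a onto {1:o, 3:u}
drop 5:o onto {4:a}
drop 6:i onto {0:b, 4:a}
drop 7:b onto {6:i}
drop 8:o onto {5:o}
drop 9:b onto {7:b}
ground layer = {0:b, 1:o, 2:u}
drop-orders for the pieces not yet dropped (sum over which currently-grounded one goes next):
  1 to go: {8} 1  {9} 1
  2 to go: {5,8} 1  {7,9} 1  {8,9} 2
  3 to go: {5,8,9} 3  {6,7,9} 1  {7,8,9} 3
  4 to go: {0,6,7,9} 1  {5,7,8,9} 6  {6,7,8,9} 4
  5 to go: {0,6,7,8,9} 5  {5,6,7,8,9} 10
  6 to go: {0,5,6,7,8,9} 15  {4,5,6,7,8,9} 10
  7 to go: {0,4,5,6,7,8,9} 25  {1,4,5,6,7,8,9} 10  {3,4,5,6,7,8,9} 10
  8 to go: {0,1,4,5,6,7,8,9} 35  {0,3,4,5,6,7,8,9} 35  {1,3,4,5,6,7,8,9} 20  {2,3,4,5,6,7,8,9} 10
  if 0:b drops first: 30 orders
  if 1:o drops first: 45 orders
  if 2:u drops first: 90 orders
heap linearizations: 165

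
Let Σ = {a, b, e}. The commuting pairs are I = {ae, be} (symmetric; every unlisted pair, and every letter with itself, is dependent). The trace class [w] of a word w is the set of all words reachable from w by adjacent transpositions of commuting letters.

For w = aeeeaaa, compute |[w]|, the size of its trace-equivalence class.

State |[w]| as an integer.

35

#0=a has no predecessor
#1=e has no predecessor
#2=e depends on [1:e]
#3=e depends on [2:e]
#4=a depends on [0:a]
#5=a depends on [4:a]
#6=a depends on [5:a]
sources: [0:a, 1:e]
N(rest) = Σ N(rest − s) over sources s of rest; N(one piece) = 1:
  size 1 → [3]=1  [6]=1
  size 2 → [2,3]=1  [3,6]=2  [5,6]=1
  size 3 → [1,2,3]=1  [2,3,6]=3  [3,5,6]=3  [4,5,6]=1
  size 4 → [0,4,5,6]=1  [1,2,3,6]=4  [2,3,5,6]=6  [3,4,5,6]=4
  size 5 → [0,3,4,5,6]=5  [1,2,3,5,6]=10  [2,3,4,5,6]=10
  first=0(a) contributes 20
  first=1(e) contributes 15
|[w]| = 35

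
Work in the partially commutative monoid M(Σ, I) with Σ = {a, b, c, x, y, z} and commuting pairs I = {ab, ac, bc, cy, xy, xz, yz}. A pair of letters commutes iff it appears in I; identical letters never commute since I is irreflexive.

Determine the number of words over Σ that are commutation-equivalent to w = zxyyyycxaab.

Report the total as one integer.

420

drop 0:z onto floor
drop 1:x onto floor
drop 2:y onto floor
drop 3:y onto {2:y}
drop 4:y onto {3:y}
drop 5:y onto {4:y}
drop 6:c onto {0:z, 1:x}
drop 7:x onto {6:c}
drop 8:a onto {5:y, 7:x}
drop 9:a onto {8:a}
drop 10:b onto {5:y, 7:x}
ground layer = {0:z, 1:x, 2:y}
drop-orders for the pieces not yet dropped (sum over which currently-grounded one goes next):
  1 to go: {9} 1  {10} 1
  2 to go: {8,9} 1  {9,10} 2
  3 to go: {8,9,10} 3
  4 to go: {5,8,9,10} 3  {7,8,9,10} 3
  5 to go: {4,5,8,9,10} 3  {5,7,8,9,10} 6  {6,7,8,9,10} 3
  6 to go: {0,6,7,8,9,10} 3  {1,6,7,8,9,10} 3  {3,4,5,8,9,10} 3  {4,5,7,8,9,10} 9  {5,6,7,8,9,10} 9
  7 to go: {0,1,6,7,8,9,10} 6  {0,5,6,7,8,9,10} 12  {1,5,6,7,8,9,10} 12  {2,3,4,5,8,9,10} 3  {3,4,5,7,8,9,10} 12  {4,5,6,7,8,9,10} 18
  8 to go: {0,1,5,6,7,8,9,10} 30  {0,4,5,6,7,8,9,10} 30  {1,4,5,6,7,8,9,10} 30  {2,3,4,5,7,8,9,10} 15  {3,4,5,6,7,8,9,10} 30
  9 to go: {0,1,4,5,6,7,8,9,10} 90  {0,3,4,5,6,7,8,9,10} 60  {1,3,4,5,6,7,8,9,10} 60  {2,3,4,5,6,7,8,9,10} 45
  if 0:z drops first: 105 orders
  if 1:x drops first: 105 orders
  if 2:y drops first: 210 orders
heap linearizations: 420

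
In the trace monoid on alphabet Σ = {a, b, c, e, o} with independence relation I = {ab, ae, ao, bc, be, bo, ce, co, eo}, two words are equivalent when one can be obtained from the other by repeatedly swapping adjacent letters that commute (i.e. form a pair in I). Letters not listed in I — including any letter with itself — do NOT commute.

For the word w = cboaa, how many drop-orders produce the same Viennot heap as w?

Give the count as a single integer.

20

#0=c has no predecessor
#1=b has no predecessor
#2=o has no predecessor
#3=a depends on [0:c]
#4=a depends on [3:a]
sources: [0:c, 1:b, 2:o]
N(rest) = Σ N(rest − s) over sources s of rest; N(one piece) = 1:
  size 1 → [1]=1  [2]=1  [4]=1
  size 2 → [1,2]=2  [1,4]=2  [2,4]=2  [3,4]=1
  size 3 → [0,3,4]=1  [1,2,4]=6  [1,3,4]=3  [2,3,4]=3
  first=0(c) contributes 12
  first=1(b) contributes 4
  first=2(o) contributes 4
|[w]| = 20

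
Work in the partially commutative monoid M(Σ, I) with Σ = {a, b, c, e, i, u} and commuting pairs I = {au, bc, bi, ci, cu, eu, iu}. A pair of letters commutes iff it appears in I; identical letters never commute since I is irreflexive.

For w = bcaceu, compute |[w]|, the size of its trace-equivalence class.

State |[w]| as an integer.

#0=b has no predecessor
#1=c has no predecessor
#2=a depends on [0:b, 1:c]
#3=c depends on [2:a]
#4=e depends on [3:c]
#5=u depends on [0:b]
sources: [0:b, 1:c]
N(rest) = Σ N(rest − s) over sources s of rest; N(one piece) = 1:
  size 1 → [4]=1  [5]=1
  size 2 → [3,4]=1  [4,5]=2
  size 3 → [2,3,4]=1  [3,4,5]=3
  size 4 → [1,2,3,4]=1  [2,3,4,5]=4
  first=0(b) contributes 5
  first=1(c) contributes 4
|[w]| = 9

9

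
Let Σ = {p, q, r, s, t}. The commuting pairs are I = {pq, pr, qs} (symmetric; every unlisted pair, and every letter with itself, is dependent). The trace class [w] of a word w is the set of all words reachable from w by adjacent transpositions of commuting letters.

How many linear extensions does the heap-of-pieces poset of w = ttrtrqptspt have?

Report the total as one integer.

3

#0=t has no predecessor
#1=t depends on [0:t]
#2=r depends on [1:t]
#3=t depends on [2:r]
#4=r depends on [3:t]
#5=q depends on [4:r]
#6=p depends on [3:t]
#7=t depends on [5:q, 6:p]
#8=s depends on [7:t]
#9=p depends on [8:s]
#10=t depends on [9:p]
sources: [0:t]
N(rest) = Σ N(rest − s) over sources s of rest; N(one piece) = 1:
  size 1 → [10]=1
  size 2 → [9,10]=1
  size 3 → [8,9,10]=1
  size 4 → [7,8,9,10]=1
  size 5 → [5,7,8,9,10]=1  [6,7,8,9,10]=1
  size 6 → [4,5,7,8,9,10]=1  [5,6,7,8,9,10]=2
  size 7 → [4,5,6,7,8,9,10]=3
  size 8 → [3,4,5,6,7,8,9,10]=3
  size 9 → [2,3,4,5,6,7,8,9,10]=3
  first=0(t) contributes 3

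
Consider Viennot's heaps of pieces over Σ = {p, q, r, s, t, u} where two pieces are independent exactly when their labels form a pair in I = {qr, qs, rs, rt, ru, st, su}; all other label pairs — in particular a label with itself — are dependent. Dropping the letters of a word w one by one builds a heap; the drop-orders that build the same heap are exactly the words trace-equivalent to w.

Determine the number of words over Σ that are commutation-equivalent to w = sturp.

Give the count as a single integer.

drop 0:s onto floor
drop 1:t onto floor
drop 2:u onto {1:t}
drop 3:r onto floor
drop 4:p onto {0:s, 2:u, 3:r}
ground layer = {0:s, 1:t, 3:r}
drop-orders for the pieces not yet dropped (sum over which currently-grounded one goes next):
  1 to go: {4} 1
  2 to go: {0,4} 1  {2,4} 1  {3,4} 1
  3 to go: {0,2,4} 2  {0,3,4} 2  {1,2,4} 1  {2,3,4} 2
  if 0:s drops first: 3 orders
  if 1:t drops first: 6 orders
  if 3:r drops first: 3 orders
heap linearizations: 12

12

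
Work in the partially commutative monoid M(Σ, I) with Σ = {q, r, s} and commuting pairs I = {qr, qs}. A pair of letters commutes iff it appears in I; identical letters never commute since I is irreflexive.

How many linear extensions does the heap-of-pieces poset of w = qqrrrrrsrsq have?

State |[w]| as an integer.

drop 0:q onto floor
drop 1:q onto {0:q}
drop 2:r onto floor
drop 3:r onto {2:r}
drop 4:r onto {3:r}
drop 5:r onto {4:r}
drop 6:r onto {5:r}
drop 7:s onto {6:r}
drop 8:r onto {7:s}
drop 9:s onto {8:r}
drop 10:q onto {1:q}
ground layer = {0:q, 2:r}
drop-orders for the pieces not yet dropped (sum over which currently-grounded one goes next):
  1 to go: {9} 1  {10} 1
  2 to go: {1,10} 1  {8,9} 1  {9,10} 2
  3 to go: {0,1,10} 1  {1,9,10} 3  {7,8,9} 1  {8,9,10} 3
  4 to go: {0,1,9,10} 4  {1,8,9,10} 6  {6,7,8,9} 1  {7,8,9,10} 4
  5 to go: {0,1,8,9,10} 10  {1,7,8,9,10} 10  {5,6,7,8,9} 1  {6,7,8,9,10} 5
  6 to go: {0,1,7,8,9,10} 20  {1,6,7,8,9,10} 15  {4,5,6,7,8,9} 1  {5,6,7,8,9,10} 6
  7 to go: {0,1,6,7,8,9,10} 35  {1,5,6,7,8,9,10} 21  {3,4,5,6,7,8,9} 1  {4,5,6,7,8,9,10} 7
  8 to go: {0,1,5,6,7,8,9,10} 56  {1,4,5,6,7,8,9,10} 28  {2,3,4,5,6,7,8,9} 1  {3,4,5,6,7,8,9,10} 8
  9 to go: {0,1,4,5,6,7,8,9,10} 84  {1,3,4,5,6,7,8,9,10} 36  {2,3,4,5,6,7,8,9,10} 9
  if 0:q drops first: 45 orders
  if 2:r drops first: 120 orders
heap linearizations: 165

165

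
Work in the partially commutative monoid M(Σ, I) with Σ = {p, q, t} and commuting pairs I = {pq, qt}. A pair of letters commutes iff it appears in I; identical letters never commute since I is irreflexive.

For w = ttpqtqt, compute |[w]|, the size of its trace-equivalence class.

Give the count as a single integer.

0(t) covers ∅
1(t) covers 0:t
2(p) covers 1:t
3(q) covers ∅
4(t) covers 2:p
5(q) covers 3:q
6(t) covers 4:t
floor of heap: 0:t, 3:q
completions by unplaced set U, small U first (add the entries for U minus each lowest piece of U):
  |U|=1: {5}:1  {6}:1
  |U|=2: {3,5}:1  {4,6}:1  {5,6}:2
  |U|=3: {2,4,6}:1  {3,5,6}:3  {4,5,6}:3
  |U|=4: {1,2,4,6}:1  {2,4,5,6}:4  {3,4,5,6}:6
  |U|=5: {0,1,2,4,6}:1  {1,2,4,5,6}:5  {2,3,4,5,6}:10
  start at 0(t): 15
  start at 3(q): 6
sum over floor = 21

21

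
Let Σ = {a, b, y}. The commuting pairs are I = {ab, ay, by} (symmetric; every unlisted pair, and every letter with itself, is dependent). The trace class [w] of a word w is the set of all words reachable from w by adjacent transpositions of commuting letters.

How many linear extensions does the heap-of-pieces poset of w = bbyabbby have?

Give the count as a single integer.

168

drop 0:b onto floor
drop 1:b onto {0:b}
drop 2:y onto floor
drop 3:a onto floor
drop 4:b onto {1:b}
drop 5:b onto {4:b}
drop 6:b onto {5:b}
drop 7:y onto {2:y}
ground layer = {0:b, 2:y, 3:a}
drop-orders for the pieces not yet dropped (sum over which currently-grounded one goes next):
  1 to go: {3} 1  {6} 1  {7} 1
  2 to go: {2,7} 1  {3,6} 2  {3,7} 2  {5,6} 1  {6,7} 2
  3 to go: {2,3,7} 3  {2,6,7} 3  {3,5,6} 3  {3,6,7} 6  {4,5,6} 1  {5,6,7} 3
  4 to go: {1,4,5,6} 1  {2,3,6,7} 12  {2,5,6,7} 6  {3,4,5,6} 4  {3,5,6,7} 12  {4,5,6,7} 4
  5 to go: {0,1,4,5,6} 1  {1,3,4,5,6} 5  {1,4,5,6,7} 5  {2,3,5,6,7} 30  {2,4,5,6,7} 10  {3,4,5,6,7} 20
  6 to go: {0,1,3,4,5,6} 6  {0,1,4,5,6,7} 6  {1,2,4,5,6,7} 15  {1,3,4,5,6,7} 30  {2,3,4,5,6,7} 60
  if 0:b drops first: 105 orders
  if 2:y drops first: 42 orders
  if 3:a drops first: 21 orders
heap linearizations: 168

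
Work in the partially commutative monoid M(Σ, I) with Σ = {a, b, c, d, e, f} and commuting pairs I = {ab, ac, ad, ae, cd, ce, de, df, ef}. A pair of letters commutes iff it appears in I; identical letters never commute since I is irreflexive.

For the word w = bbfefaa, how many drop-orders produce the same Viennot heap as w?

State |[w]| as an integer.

0(b) covers ∅
1(b) covers 0:b
2(f) covers 1:b
3(e) covers 1:b
4(f) covers 2:f
5(a) covers 4:f
6(a) covers 5:a
floor of heap: 0:b
completions by unplaced set U, small U first (add the entries for U minus each lowest piece of U):
  |U|=1: {3}:1  {6}:1
  |U|=2: {3,6}:2  {5,6}:1
  |U|=3: {3,5,6}:3  {4,5,6}:1
  |U|=4: {2,4,5,6}:1  {3,4,5,6}:4
  |U|=5: {2,3,4,5,6}:5
  start at 0(b): 5

5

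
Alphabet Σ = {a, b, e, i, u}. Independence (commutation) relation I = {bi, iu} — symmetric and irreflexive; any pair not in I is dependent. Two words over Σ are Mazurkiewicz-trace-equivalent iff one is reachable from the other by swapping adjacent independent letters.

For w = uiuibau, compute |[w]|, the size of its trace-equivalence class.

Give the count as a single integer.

piece 0:u — minimal
piece 1:i — minimal
piece 2:u rests on {0:u}
piece 3:i rests on {1:i}
piece 4:b rests on {2:u}
piece 5:a rests on {3:i, 4:b}
piece 6:u rests on {5:a}
minimal pieces: {0:u, 1:i}
ways to finish when only these pieces remain (= sum over removing one remaining piece with nothing left below it):
  1 left: {6}→1
  2 left: {5,6}→1
  3 left: {3,5,6}→1  {4,5,6}→1
  4 left: {1,3,5,6}→1  {2,4,5,6}→1  {3,4,5,6}→2
  5 left: {0,2,4,5,6}→1  {1,3,4,5,6}→3  {2,3,4,5,6}→3
  placing 0:u first → 6 extensions
  placing 1:i first → 4 extensions
total linear extensions = 10

10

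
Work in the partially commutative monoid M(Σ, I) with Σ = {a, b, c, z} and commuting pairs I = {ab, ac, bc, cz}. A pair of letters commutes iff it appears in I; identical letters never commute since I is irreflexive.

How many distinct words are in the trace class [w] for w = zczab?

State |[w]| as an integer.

piece 0:z — minimal
piece 1:c — minimal
piece 2:z rests on {0:z}
piece 3:a rests on {2:z}
piece 4:b rests on {2:z}
minimal pieces: {0:z, 1:c}
ways to finish when only these pieces remain (= sum over removing one remaining piece with nothing left below it):
  1 left: {1}→1  {3}→1  {4}→1
  2 left: {1,3}→2  {1,4}→2  {3,4}→2
  3 left: {1,3,4}→6  {2,3,4}→2
  placing 0:z first → 8 extensions
  placing 1:c first → 2 extensions
total linear extensions = 10

10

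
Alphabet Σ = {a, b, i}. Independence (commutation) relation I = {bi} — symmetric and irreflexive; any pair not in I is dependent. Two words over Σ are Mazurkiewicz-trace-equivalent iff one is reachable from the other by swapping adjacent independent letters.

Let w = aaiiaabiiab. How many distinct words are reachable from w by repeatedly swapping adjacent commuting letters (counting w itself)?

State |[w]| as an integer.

drop 0:a onto floor
drop 1:a onto {0:a}
drop 2:i onto {1:a}
drop 3:i onto {2:i}
drop 4:a onto {3:i}
drop 5:a onto {4:a}
drop 6:b onto {5:a}
drop 7:i onto {5:a}
drop 8:i onto {7:i}
drop 9:a onto {6:b, 8:i}
drop 10:b onto {9:a}
ground layer = {0:a}
drop-orders for the pieces not yet dropped (sum over which currently-grounded one goes next):
  1 to go: {10} 1
  2 to go: {9,10} 1
  3 to go: {6,9,10} 1  {8,9,10} 1
  4 to go: {6,8,9,10} 2  {7,8,9,10} 1
  5 to go: {6,7,8,9,10} 3
  6 to go: {5,6,7,8,9,10} 3
  7 to go: {4,5,6,7,8,9,10} 3
  8 to go: {3,4,5,6,7,8,9,10} 3
  9 to go: {2,3,4,5,6,7,8,9,10} 3
  if 0:a drops first: 3 orders

3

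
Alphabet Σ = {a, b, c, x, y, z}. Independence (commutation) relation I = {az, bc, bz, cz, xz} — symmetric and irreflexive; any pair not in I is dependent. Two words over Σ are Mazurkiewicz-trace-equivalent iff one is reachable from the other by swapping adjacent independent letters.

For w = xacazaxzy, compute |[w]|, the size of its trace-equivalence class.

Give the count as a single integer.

#0=x has no predecessor
#1=a depends on [0:x]
#2=c depends on [1:a]
#3=a depends on [2:c]
#4=z has no predecessor
#5=a depends on [3:a]
#6=x depends on [5:a]
#7=z depends on [4:z]
#8=y depends on [6:x, 7:z]
sources: [0:x, 4:z]
N(rest) = Σ N(rest − s) over sources s of rest; N(one piece) = 1:
  size 1 → [8]=1
  size 2 → [6,8]=1  [7,8]=1
  size 3 → [4,7,8]=1  [5,6,8]=1  [6,7,8]=2
  size 4 → [3,5,6,8]=1  [4,6,7,8]=3  [5,6,7,8]=3
  size 5 → [2,3,5,6,8]=1  [3,5,6,7,8]=4  [4,5,6,7,8]=6
  size 6 → [1,2,3,5,6,8]=1  [2,3,5,6,7,8]=5  [3,4,5,6,7,8]=10
  size 7 → [0,1,2,3,5,6,8]=1  [1,2,3,5,6,7,8]=6  [2,3,4,5,6,7,8]=15
  first=0(x) contributes 21
  first=4(z) contributes 7
|[w]| = 28

28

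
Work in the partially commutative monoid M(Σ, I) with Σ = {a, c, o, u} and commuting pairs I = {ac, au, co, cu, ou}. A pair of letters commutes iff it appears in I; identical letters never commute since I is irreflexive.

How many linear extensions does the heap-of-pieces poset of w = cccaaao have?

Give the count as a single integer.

35

piece 0:c — minimal
piece 1:c rests on {0:c}
piece 2:c rests on {1:c}
piece 3:a — minimal
piece 4:a rests on {3:a}
piece 5:a rests on {4:a}
piece 6:o rests on {5:a}
minimal pieces: {0:c, 3:a}
ways to finish when only these pieces remain (= sum over removing one remaining piece with nothing left below it):
  1 left: {2}→1  {6}→1
  2 left: {1,2}→1  {2,6}→2  {5,6}→1
  3 left: {0,1,2}→1  {1,2,6}→3  {2,5,6}→3  {4,5,6}→1
  4 left: {0,1,2,6}→4  {1,2,5,6}→6  {2,4,5,6}→4  {3,4,5,6}→1
  5 left: {0,1,2,5,6}→10  {1,2,4,5,6}→10  {2,3,4,5,6}→5
  placing 0:c first → 15 extensions
  placing 3:a first → 20 extensions
total linear extensions = 35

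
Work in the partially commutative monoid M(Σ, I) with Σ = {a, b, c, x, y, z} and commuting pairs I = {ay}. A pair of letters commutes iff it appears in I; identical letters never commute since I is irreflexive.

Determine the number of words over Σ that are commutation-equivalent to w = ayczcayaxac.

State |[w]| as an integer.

drop 0:a onto floor
drop 1:y onto floor
drop 2:c onto {0:a, 1:y}
drop 3:z onto {2:c}
drop 4:c onto {3:z}
drop 5:a onto {4:c}
drop 6:y onto {4:c}
drop 7:a onto {5:a}
drop 8:x onto {6:y, 7:a}
drop 9:a onto {8:x}
drop 10:c onto {9:a}
ground layer = {0:a, 1:y}
drop-orders for the pieces not yet dropped (sum over which currently-grounded one goes next):
  1 to go: {10} 1
  2 to go: {9,10} 1
  3 to go: {8,9,10} 1
  4 to go: {6,8,9,10} 1  {7,8,9,10} 1
  5 to go: {5,7,8,9,10} 1  {6,7,8,9,10} 2
  6 to go: {5,6,7,8,9,10} 3
  7 to go: {4,5,6,7,8,9,10} 3
  8 to go: {3,4,5,6,7,8,9,10} 3
  9 to go: {2,3,4,5,6,7,8,9,10} 3
  if 0:a drops first: 3 orders
  if 1:y drops first: 3 orders
heap linearizations: 6

6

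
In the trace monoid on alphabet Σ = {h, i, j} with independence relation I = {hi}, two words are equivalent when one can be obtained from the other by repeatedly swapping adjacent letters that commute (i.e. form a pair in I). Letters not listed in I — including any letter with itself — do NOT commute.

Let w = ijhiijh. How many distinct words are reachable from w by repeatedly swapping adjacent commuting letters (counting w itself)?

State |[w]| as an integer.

piece 0:i — minimal
piece 1:j rests on {0:i}
piece 2:h rests on {1:j}
piece 3:i rests on {1:j}
piece 4:i rests on {3:i}
piece 5:j rests on {2:h, 4:i}
piece 6:h rests on {5:j}
minimal pieces: {0:i}
ways to finish when only these pieces remain (= sum over removing one remaining piece with nothing left below it):
  1 left: {6}→1
  2 left: {5,6}→1
  3 left: {2,5,6}→1  {4,5,6}→1
  4 left: {2,4,5,6}→2  {3,4,5,6}→1
  5 left: {2,3,4,5,6}→3
  placing 0:i first → 3 extensions

3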